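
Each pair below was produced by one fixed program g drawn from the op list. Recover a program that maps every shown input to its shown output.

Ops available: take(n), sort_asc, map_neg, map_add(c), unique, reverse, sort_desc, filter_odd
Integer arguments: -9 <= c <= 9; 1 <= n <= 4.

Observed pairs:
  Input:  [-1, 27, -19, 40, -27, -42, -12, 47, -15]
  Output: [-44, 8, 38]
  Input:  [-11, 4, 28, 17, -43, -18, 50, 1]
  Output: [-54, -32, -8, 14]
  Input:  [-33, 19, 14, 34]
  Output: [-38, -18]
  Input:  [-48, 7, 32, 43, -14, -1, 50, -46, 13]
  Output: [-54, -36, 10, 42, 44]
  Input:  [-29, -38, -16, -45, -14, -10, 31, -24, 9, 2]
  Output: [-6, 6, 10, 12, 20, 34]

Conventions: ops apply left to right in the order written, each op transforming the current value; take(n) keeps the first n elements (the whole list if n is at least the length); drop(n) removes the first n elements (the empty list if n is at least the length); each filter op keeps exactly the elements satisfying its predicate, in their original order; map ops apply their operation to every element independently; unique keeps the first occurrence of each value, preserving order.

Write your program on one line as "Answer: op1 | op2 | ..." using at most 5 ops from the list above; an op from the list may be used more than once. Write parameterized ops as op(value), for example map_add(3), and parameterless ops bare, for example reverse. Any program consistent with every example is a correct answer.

map_add(9) | sort_desc | map_neg | filter_odd | map_add(5)

Check, running the answer program on each example:
  [-1, 27, -19, 40, -27, -42, -12, 47, -15] -> [8, 36, -10, 49, -18, -33, -3, 56, -6] -> [56, 49, 36, 8, -3, -6, -10, -18, -33] -> [-56, -49, -36, -8, 3, 6, 10, 18, 33] -> [-49, 3, 33] -> [-44, 8, 38]
  [-11, 4, 28, 17, -43, -18, 50, 1] -> [-2, 13, 37, 26, -34, -9, 59, 10] -> [59, 37, 26, 13, 10, -2, -9, -34] -> [-59, -37, -26, -13, -10, 2, 9, 34] -> [-59, -37, -13, 9] -> [-54, -32, -8, 14]
  [-33, 19, 14, 34] -> [-24, 28, 23, 43] -> [43, 28, 23, -24] -> [-43, -28, -23, 24] -> [-43, -23] -> [-38, -18]
  [-48, 7, 32, 43, -14, -1, 50, -46, 13] -> [-39, 16, 41, 52, -5, 8, 59, -37, 22] -> [59, 52, 41, 22, 16, 8, -5, -37, -39] -> [-59, -52, -41, -22, -16, -8, 5, 37, 39] -> [-59, -41, 5, 37, 39] -> [-54, -36, 10, 42, 44]
  [-29, -38, -16, -45, -14, -10, 31, -24, 9, 2] -> [-20, -29, -7, -36, -5, -1, 40, -15, 18, 11] -> [40, 18, 11, -1, -5, -7, -15, -20, -29, -36] -> [-40, -18, -11, 1, 5, 7, 15, 20, 29, 36] -> [-11, 1, 5, 7, 15, 29] -> [-6, 6, 10, 12, 20, 34]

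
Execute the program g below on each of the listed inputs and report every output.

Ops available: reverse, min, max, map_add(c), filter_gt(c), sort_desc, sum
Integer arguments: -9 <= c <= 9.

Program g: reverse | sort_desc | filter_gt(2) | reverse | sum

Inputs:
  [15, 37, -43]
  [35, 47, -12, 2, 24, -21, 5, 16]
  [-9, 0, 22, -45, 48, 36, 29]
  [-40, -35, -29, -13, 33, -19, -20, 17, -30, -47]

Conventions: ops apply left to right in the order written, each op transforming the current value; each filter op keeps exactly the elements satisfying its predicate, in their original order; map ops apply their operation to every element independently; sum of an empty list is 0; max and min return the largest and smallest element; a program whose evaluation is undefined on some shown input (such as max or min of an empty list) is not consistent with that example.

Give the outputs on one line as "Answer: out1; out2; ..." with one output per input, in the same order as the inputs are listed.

52; 127; 135; 50

Execution, op by op:
  [15, 37, -43] -> [-43, 37, 15] -> [37, 15, -43] -> [37, 15] -> [15, 37] -> 52
  [35, 47, -12, 2, 24, -21, 5, 16] -> [16, 5, -21, 24, 2, -12, 47, 35] -> [47, 35, 24, 16, 5, 2, -12, -21] -> [47, 35, 24, 16, 5] -> [5, 16, 24, 35, 47] -> 127
  [-9, 0, 22, -45, 48, 36, 29] -> [29, 36, 48, -45, 22, 0, -9] -> [48, 36, 29, 22, 0, -9, -45] -> [48, 36, 29, 22] -> [22, 29, 36, 48] -> 135
  [-40, -35, -29, -13, 33, -19, -20, 17, -30, -47] -> [-47, -30, 17, -20, -19, 33, -13, -29, -35, -40] -> [33, 17, -13, -19, -20, -29, -30, -35, -40, -47] -> [33, 17] -> [17, 33] -> 50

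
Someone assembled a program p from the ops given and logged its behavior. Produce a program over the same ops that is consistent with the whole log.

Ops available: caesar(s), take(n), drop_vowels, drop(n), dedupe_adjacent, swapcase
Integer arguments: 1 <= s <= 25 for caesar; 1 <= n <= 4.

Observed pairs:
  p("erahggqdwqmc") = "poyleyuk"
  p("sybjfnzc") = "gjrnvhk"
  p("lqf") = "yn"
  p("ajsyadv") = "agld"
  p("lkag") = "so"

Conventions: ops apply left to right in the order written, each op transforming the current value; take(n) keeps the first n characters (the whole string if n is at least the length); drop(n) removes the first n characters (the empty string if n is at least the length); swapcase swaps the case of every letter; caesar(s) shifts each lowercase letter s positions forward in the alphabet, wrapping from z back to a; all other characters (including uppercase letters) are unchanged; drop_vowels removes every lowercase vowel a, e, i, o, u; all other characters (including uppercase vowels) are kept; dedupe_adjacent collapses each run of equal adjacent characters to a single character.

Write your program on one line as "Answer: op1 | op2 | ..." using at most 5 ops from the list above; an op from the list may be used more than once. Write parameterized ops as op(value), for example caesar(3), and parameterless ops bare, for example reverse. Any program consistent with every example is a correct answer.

drop_vowels | dedupe_adjacent | caesar(8) | drop(1)

Check, running the answer program on each example:
  "erahggqdwqmc" -> "rhggqdwqmc" -> "rhgqdwqmc" -> "zpoyleyuk" -> "poyleyuk"
  "sybjfnzc" -> "sybjfnzc" -> "sybjfnzc" -> "agjrnvhk" -> "gjrnvhk"
  "lqf" -> "lqf" -> "lqf" -> "tyn" -> "yn"
  "ajsyadv" -> "jsydv" -> "jsydv" -> "ragld" -> "agld"
  "lkag" -> "lkg" -> "lkg" -> "tso" -> "so"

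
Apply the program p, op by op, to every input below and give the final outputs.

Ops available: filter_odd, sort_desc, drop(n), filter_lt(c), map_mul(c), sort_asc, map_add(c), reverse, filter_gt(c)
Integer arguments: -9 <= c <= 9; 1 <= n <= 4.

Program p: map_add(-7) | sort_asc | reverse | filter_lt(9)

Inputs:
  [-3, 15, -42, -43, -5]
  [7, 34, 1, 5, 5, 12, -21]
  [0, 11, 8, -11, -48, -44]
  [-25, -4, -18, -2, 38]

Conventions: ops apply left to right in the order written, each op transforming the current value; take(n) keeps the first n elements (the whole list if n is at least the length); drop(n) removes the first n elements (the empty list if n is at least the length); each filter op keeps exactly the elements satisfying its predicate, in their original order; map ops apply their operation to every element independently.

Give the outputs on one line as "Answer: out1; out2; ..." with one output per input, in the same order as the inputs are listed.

Execution, op by op:
  [-3, 15, -42, -43, -5] -> [-10, 8, -49, -50, -12] -> [-50, -49, -12, -10, 8] -> [8, -10, -12, -49, -50] -> [8, -10, -12, -49, -50]
  [7, 34, 1, 5, 5, 12, -21] -> [0, 27, -6, -2, -2, 5, -28] -> [-28, -6, -2, -2, 0, 5, 27] -> [27, 5, 0, -2, -2, -6, -28] -> [5, 0, -2, -2, -6, -28]
  [0, 11, 8, -11, -48, -44] -> [-7, 4, 1, -18, -55, -51] -> [-55, -51, -18, -7, 1, 4] -> [4, 1, -7, -18, -51, -55] -> [4, 1, -7, -18, -51, -55]
  [-25, -4, -18, -2, 38] -> [-32, -11, -25, -9, 31] -> [-32, -25, -11, -9, 31] -> [31, -9, -11, -25, -32] -> [-9, -11, -25, -32]

[8, -10, -12, -49, -50]; [5, 0, -2, -2, -6, -28]; [4, 1, -7, -18, -51, -55]; [-9, -11, -25, -32]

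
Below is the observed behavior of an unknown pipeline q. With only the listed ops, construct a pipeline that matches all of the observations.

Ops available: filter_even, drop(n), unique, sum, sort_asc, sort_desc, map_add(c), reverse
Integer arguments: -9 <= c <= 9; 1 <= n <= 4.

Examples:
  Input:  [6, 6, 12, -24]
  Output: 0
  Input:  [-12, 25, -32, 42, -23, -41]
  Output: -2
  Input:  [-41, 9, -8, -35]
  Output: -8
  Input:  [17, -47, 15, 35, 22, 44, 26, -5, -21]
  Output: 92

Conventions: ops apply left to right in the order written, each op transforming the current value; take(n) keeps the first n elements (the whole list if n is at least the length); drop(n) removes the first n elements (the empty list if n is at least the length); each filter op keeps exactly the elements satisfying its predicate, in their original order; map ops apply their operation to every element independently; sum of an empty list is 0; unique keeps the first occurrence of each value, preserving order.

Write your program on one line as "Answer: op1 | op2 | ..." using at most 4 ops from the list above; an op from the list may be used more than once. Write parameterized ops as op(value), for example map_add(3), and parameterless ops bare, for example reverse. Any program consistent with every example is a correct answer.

filter_even | reverse | sort_asc | sum

Check, running the answer program on each example:
  [6, 6, 12, -24] -> [6, 6, 12, -24] -> [-24, 12, 6, 6] -> [-24, 6, 6, 12] -> 0
  [-12, 25, -32, 42, -23, -41] -> [-12, -32, 42] -> [42, -32, -12] -> [-32, -12, 42] -> -2
  [-41, 9, -8, -35] -> [-8] -> [-8] -> [-8] -> -8
  [17, -47, 15, 35, 22, 44, 26, -5, -21] -> [22, 44, 26] -> [26, 44, 22] -> [22, 26, 44] -> 92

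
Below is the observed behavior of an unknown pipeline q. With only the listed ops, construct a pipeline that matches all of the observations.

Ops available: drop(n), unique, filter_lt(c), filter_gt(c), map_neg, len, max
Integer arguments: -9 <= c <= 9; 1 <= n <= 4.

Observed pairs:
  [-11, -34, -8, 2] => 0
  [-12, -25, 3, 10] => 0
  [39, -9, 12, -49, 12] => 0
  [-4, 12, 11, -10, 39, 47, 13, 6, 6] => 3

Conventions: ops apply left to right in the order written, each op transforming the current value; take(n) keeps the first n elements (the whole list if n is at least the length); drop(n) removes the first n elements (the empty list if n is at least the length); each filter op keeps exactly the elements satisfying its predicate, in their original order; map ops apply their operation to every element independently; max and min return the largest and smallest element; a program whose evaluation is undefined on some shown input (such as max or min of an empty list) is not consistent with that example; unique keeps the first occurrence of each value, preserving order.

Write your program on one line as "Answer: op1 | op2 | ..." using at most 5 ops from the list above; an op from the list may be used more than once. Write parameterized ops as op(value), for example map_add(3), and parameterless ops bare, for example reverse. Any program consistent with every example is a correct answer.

map_neg | filter_lt(-4) | drop(2) | drop(2) | len

Check, running the answer program on each example:
  [-11, -34, -8, 2] -> [11, 34, 8, -2] -> [] -> [] -> [] -> 0
  [-12, -25, 3, 10] -> [12, 25, -3, -10] -> [-10] -> [] -> [] -> 0
  [39, -9, 12, -49, 12] -> [-39, 9, -12, 49, -12] -> [-39, -12, -12] -> [-12] -> [] -> 0
  [-4, 12, 11, -10, 39, 47, 13, 6, 6] -> [4, -12, -11, 10, -39, -47, -13, -6, -6] -> [-12, -11, -39, -47, -13, -6, -6] -> [-39, -47, -13, -6, -6] -> [-13, -6, -6] -> 3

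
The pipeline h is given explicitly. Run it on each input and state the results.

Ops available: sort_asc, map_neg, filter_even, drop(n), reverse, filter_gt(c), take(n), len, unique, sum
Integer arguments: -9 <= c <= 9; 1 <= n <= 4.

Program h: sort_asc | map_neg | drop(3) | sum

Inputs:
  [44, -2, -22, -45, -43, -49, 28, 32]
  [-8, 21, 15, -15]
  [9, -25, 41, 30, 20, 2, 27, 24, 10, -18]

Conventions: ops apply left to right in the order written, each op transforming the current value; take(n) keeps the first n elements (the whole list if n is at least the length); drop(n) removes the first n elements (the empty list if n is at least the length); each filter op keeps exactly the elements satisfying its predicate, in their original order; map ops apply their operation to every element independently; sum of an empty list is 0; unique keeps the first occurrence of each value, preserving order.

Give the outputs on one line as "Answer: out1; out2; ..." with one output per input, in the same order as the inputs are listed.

-80; -21; -161

Execution, op by op:
  [44, -2, -22, -45, -43, -49, 28, 32] -> [-49, -45, -43, -22, -2, 28, 32, 44] -> [49, 45, 43, 22, 2, -28, -32, -44] -> [22, 2, -28, -32, -44] -> -80
  [-8, 21, 15, -15] -> [-15, -8, 15, 21] -> [15, 8, -15, -21] -> [-21] -> -21
  [9, -25, 41, 30, 20, 2, 27, 24, 10, -18] -> [-25, -18, 2, 9, 10, 20, 24, 27, 30, 41] -> [25, 18, -2, -9, -10, -20, -24, -27, -30, -41] -> [-9, -10, -20, -24, -27, -30, -41] -> -161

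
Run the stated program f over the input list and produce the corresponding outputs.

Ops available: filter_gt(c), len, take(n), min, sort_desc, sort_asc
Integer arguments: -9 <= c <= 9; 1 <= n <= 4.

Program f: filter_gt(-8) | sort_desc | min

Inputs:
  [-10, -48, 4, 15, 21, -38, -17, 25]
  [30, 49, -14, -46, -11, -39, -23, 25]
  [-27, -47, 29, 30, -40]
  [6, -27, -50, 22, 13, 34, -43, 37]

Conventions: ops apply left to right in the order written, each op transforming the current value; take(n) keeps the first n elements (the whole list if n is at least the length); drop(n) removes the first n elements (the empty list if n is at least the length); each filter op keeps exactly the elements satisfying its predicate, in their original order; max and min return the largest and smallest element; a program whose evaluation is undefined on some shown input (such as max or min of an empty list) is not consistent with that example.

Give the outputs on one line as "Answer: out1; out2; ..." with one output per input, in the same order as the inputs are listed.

4; 25; 29; 6

Execution, op by op:
  [-10, -48, 4, 15, 21, -38, -17, 25] -> [4, 15, 21, 25] -> [25, 21, 15, 4] -> 4
  [30, 49, -14, -46, -11, -39, -23, 25] -> [30, 49, 25] -> [49, 30, 25] -> 25
  [-27, -47, 29, 30, -40] -> [29, 30] -> [30, 29] -> 29
  [6, -27, -50, 22, 13, 34, -43, 37] -> [6, 22, 13, 34, 37] -> [37, 34, 22, 13, 6] -> 6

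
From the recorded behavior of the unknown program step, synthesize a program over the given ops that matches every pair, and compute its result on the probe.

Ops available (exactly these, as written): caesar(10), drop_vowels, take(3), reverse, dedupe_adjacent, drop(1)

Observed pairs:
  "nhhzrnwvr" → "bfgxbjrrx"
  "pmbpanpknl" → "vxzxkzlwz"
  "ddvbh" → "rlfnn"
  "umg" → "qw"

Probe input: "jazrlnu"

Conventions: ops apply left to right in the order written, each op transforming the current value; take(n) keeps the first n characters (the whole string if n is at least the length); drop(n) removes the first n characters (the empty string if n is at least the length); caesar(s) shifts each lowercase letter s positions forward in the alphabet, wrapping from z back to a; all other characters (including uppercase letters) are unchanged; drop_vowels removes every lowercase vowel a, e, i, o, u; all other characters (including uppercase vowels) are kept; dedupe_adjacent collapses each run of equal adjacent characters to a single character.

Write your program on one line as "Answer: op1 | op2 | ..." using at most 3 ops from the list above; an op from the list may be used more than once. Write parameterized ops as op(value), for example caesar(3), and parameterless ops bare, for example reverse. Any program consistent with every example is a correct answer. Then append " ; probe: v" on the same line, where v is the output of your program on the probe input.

caesar(10) | reverse | drop_vowels ; probe: "xvbjkt"

Check, running the answer program on each example:
  "nhhzrnwvr" -> "xrrjbxgfb" -> "bfgxbjrrx" -> "bfgxbjrrx"
  "pmbpanpknl" -> "zwlzkxzuxv" -> "vxuzxkzlwz" -> "vxzxkzlwz"
  "ddvbh" -> "nnflr" -> "rlfnn" -> "rlfnn"
  "umg" -> "ewq" -> "qwe" -> "qw"
  probe: "jazrlnu" -> "tkjbvxe" -> "exvbjkt" -> "xvbjkt"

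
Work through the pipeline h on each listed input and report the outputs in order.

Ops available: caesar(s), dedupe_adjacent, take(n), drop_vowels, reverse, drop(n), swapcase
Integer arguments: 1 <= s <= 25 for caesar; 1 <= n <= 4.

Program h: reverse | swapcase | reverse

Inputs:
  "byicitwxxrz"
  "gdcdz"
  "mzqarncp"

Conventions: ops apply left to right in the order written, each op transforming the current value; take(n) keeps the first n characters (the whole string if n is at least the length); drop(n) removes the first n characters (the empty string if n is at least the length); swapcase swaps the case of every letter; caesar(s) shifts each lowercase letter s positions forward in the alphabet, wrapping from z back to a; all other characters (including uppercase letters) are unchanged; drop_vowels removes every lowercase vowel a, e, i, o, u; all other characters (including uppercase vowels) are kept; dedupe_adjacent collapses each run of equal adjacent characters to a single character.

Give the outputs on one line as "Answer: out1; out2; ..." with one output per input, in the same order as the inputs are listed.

Execution, op by op:
  "byicitwxxrz" -> "zrxxwticiyb" -> "ZRXXWTICIYB" -> "BYICITWXXRZ"
  "gdcdz" -> "zdcdg" -> "ZDCDG" -> "GDCDZ"
  "mzqarncp" -> "pcnraqzm" -> "PCNRAQZM" -> "MZQARNCP"

"BYICITWXXRZ"; "GDCDZ"; "MZQARNCP"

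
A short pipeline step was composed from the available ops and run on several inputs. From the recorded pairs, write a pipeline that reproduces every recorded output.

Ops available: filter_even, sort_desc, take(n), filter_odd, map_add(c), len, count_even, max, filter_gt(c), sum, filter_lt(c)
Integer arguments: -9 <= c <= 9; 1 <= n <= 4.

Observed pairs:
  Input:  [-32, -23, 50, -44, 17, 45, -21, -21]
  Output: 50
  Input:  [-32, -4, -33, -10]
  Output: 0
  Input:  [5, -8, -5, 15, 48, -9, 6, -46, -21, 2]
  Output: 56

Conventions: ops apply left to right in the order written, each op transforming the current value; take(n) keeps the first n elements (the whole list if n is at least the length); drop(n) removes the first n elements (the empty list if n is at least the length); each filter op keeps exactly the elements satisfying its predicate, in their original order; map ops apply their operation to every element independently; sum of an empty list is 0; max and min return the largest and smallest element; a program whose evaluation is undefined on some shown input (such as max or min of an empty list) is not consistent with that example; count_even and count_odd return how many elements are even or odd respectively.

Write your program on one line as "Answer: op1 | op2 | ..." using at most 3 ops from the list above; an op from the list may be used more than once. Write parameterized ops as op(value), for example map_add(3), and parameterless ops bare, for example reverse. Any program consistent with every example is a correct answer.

filter_gt(-4) | filter_even | sum

Check, running the answer program on each example:
  [-32, -23, 50, -44, 17, 45, -21, -21] -> [50, 17, 45] -> [50] -> 50
  [-32, -4, -33, -10] -> [] -> [] -> 0
  [5, -8, -5, 15, 48, -9, 6, -46, -21, 2] -> [5, 15, 48, 6, 2] -> [48, 6, 2] -> 56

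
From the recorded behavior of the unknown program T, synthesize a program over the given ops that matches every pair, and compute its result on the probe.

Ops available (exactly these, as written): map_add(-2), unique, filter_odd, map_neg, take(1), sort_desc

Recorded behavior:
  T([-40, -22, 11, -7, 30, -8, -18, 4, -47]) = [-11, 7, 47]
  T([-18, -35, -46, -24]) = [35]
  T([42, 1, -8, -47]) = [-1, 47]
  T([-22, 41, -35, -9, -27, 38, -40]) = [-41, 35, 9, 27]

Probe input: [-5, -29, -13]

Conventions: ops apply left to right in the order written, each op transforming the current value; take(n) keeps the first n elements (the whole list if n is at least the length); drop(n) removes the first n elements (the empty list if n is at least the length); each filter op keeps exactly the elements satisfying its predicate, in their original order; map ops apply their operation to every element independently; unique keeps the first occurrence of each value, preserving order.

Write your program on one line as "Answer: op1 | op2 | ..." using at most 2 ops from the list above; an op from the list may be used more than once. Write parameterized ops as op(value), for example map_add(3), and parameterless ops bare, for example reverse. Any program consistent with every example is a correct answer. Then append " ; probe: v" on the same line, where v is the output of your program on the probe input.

map_neg | filter_odd ; probe: [5, 29, 13]

Check, running the answer program on each example:
  [-40, -22, 11, -7, 30, -8, -18, 4, -47] -> [40, 22, -11, 7, -30, 8, 18, -4, 47] -> [-11, 7, 47]
  [-18, -35, -46, -24] -> [18, 35, 46, 24] -> [35]
  [42, 1, -8, -47] -> [-42, -1, 8, 47] -> [-1, 47]
  [-22, 41, -35, -9, -27, 38, -40] -> [22, -41, 35, 9, 27, -38, 40] -> [-41, 35, 9, 27]
  probe: [-5, -29, -13] -> [5, 29, 13] -> [5, 29, 13]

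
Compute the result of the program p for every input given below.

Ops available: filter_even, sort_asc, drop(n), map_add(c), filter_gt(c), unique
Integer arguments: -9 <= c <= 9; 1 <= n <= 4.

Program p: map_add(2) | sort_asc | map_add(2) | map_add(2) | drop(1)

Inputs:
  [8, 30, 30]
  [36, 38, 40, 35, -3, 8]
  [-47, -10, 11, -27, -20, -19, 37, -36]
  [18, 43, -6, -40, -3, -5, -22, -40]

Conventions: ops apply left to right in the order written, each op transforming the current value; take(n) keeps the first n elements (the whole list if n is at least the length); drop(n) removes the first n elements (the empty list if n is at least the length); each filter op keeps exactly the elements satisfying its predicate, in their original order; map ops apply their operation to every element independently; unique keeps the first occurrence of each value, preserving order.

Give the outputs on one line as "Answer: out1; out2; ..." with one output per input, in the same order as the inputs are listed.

Execution, op by op:
  [8, 30, 30] -> [10, 32, 32] -> [10, 32, 32] -> [12, 34, 34] -> [14, 36, 36] -> [36, 36]
  [36, 38, 40, 35, -3, 8] -> [38, 40, 42, 37, -1, 10] -> [-1, 10, 37, 38, 40, 42] -> [1, 12, 39, 40, 42, 44] -> [3, 14, 41, 42, 44, 46] -> [14, 41, 42, 44, 46]
  [-47, -10, 11, -27, -20, -19, 37, -36] -> [-45, -8, 13, -25, -18, -17, 39, -34] -> [-45, -34, -25, -18, -17, -8, 13, 39] -> [-43, -32, -23, -16, -15, -6, 15, 41] -> [-41, -30, -21, -14, -13, -4, 17, 43] -> [-30, -21, -14, -13, -4, 17, 43]
  [18, 43, -6, -40, -3, -5, -22, -40] -> [20, 45, -4, -38, -1, -3, -20, -38] -> [-38, -38, -20, -4, -3, -1, 20, 45] -> [-36, -36, -18, -2, -1, 1, 22, 47] -> [-34, -34, -16, 0, 1, 3, 24, 49] -> [-34, -16, 0, 1, 3, 24, 49]

[36, 36]; [14, 41, 42, 44, 46]; [-30, -21, -14, -13, -4, 17, 43]; [-34, -16, 0, 1, 3, 24, 49]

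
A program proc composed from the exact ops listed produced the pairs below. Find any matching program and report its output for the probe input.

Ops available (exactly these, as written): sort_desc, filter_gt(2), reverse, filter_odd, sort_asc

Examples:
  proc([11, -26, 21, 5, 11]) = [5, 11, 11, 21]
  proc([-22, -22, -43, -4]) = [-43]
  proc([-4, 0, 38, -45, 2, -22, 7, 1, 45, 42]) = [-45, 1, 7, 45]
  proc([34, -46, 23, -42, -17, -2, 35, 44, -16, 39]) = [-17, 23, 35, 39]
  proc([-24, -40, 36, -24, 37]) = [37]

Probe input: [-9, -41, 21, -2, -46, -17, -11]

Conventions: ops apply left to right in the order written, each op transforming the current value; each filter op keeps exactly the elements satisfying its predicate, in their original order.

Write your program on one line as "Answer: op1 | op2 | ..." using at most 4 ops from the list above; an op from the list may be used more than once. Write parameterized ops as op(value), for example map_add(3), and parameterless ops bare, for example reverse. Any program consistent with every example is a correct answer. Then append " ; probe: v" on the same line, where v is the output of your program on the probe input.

sort_desc | filter_odd | sort_asc ; probe: [-41, -17, -11, -9, 21]

Check, running the answer program on each example:
  [11, -26, 21, 5, 11] -> [21, 11, 11, 5, -26] -> [21, 11, 11, 5] -> [5, 11, 11, 21]
  [-22, -22, -43, -4] -> [-4, -22, -22, -43] -> [-43] -> [-43]
  [-4, 0, 38, -45, 2, -22, 7, 1, 45, 42] -> [45, 42, 38, 7, 2, 1, 0, -4, -22, -45] -> [45, 7, 1, -45] -> [-45, 1, 7, 45]
  [34, -46, 23, -42, -17, -2, 35, 44, -16, 39] -> [44, 39, 35, 34, 23, -2, -16, -17, -42, -46] -> [39, 35, 23, -17] -> [-17, 23, 35, 39]
  [-24, -40, 36, -24, 37] -> [37, 36, -24, -24, -40] -> [37] -> [37]
  probe: [-9, -41, 21, -2, -46, -17, -11] -> [21, -2, -9, -11, -17, -41, -46] -> [21, -9, -11, -17, -41] -> [-41, -17, -11, -9, 21]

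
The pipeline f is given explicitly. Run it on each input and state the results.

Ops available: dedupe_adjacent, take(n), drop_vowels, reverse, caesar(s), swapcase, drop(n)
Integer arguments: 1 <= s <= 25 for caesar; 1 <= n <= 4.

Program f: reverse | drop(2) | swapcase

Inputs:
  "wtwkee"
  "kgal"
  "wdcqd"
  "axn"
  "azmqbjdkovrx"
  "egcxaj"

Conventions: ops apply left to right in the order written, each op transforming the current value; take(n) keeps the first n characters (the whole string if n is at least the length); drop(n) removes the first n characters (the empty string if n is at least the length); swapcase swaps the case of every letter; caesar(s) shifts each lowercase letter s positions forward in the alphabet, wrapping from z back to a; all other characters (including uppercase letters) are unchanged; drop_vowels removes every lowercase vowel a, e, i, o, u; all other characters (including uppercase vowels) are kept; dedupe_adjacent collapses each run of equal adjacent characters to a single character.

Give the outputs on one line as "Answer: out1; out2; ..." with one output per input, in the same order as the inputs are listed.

"KWTW"; "GK"; "CDW"; "A"; "VOKDJBQMZA"; "XCGE"

Execution, op by op:
  "wtwkee" -> "eekwtw" -> "kwtw" -> "KWTW"
  "kgal" -> "lagk" -> "gk" -> "GK"
  "wdcqd" -> "dqcdw" -> "cdw" -> "CDW"
  "axn" -> "nxa" -> "a" -> "A"
  "azmqbjdkovrx" -> "xrvokdjbqmza" -> "vokdjbqmza" -> "VOKDJBQMZA"
  "egcxaj" -> "jaxcge" -> "xcge" -> "XCGE"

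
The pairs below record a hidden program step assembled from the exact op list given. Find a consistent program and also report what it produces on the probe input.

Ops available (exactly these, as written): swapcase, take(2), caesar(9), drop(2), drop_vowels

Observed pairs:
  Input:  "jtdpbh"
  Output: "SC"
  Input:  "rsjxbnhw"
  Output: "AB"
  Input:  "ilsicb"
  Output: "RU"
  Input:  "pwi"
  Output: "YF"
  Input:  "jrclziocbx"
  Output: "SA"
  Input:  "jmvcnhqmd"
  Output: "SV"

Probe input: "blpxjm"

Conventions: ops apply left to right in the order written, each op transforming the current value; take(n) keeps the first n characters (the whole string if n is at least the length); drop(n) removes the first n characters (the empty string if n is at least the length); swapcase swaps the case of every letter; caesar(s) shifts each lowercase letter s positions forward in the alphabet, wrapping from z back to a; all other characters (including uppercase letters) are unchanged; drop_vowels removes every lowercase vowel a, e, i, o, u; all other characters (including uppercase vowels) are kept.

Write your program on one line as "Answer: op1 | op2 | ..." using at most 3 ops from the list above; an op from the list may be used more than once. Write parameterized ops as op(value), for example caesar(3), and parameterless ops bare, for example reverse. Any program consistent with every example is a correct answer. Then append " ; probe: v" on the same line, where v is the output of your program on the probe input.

caesar(9) | swapcase | take(2) ; probe: "KU"

Check, running the answer program on each example:
  "jtdpbh" -> "scmykq" -> "SCMYKQ" -> "SC"
  "rsjxbnhw" -> "absgkwqf" -> "ABSGKWQF" -> "AB"
  "ilsicb" -> "rubrlk" -> "RUBRLK" -> "RU"
  "pwi" -> "yfr" -> "YFR" -> "YF"
  "jrclziocbx" -> "saluirxlkg" -> "SALUIRXLKG" -> "SA"
  "jmvcnhqmd" -> "svelwqzvm" -> "SVELWQZVM" -> "SV"
  probe: "blpxjm" -> "kuygsv" -> "KUYGSV" -> "KU"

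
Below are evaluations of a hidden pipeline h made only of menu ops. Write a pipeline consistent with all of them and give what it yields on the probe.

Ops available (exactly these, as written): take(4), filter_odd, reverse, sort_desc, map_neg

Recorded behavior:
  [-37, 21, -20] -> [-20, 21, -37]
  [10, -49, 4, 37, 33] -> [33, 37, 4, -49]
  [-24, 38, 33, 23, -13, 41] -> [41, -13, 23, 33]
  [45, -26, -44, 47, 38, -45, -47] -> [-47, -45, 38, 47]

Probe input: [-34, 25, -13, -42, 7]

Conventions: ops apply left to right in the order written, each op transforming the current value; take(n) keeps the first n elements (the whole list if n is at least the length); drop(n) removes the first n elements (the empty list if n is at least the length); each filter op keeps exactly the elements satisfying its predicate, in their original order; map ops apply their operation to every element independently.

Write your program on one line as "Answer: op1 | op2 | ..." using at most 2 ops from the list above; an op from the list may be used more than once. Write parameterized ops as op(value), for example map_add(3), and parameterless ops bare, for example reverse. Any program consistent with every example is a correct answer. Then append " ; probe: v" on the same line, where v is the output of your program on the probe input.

reverse | take(4) ; probe: [7, -42, -13, 25]

Check, running the answer program on each example:
  [-37, 21, -20] -> [-20, 21, -37] -> [-20, 21, -37]
  [10, -49, 4, 37, 33] -> [33, 37, 4, -49, 10] -> [33, 37, 4, -49]
  [-24, 38, 33, 23, -13, 41] -> [41, -13, 23, 33, 38, -24] -> [41, -13, 23, 33]
  [45, -26, -44, 47, 38, -45, -47] -> [-47, -45, 38, 47, -44, -26, 45] -> [-47, -45, 38, 47]
  probe: [-34, 25, -13, -42, 7] -> [7, -42, -13, 25, -34] -> [7, -42, -13, 25]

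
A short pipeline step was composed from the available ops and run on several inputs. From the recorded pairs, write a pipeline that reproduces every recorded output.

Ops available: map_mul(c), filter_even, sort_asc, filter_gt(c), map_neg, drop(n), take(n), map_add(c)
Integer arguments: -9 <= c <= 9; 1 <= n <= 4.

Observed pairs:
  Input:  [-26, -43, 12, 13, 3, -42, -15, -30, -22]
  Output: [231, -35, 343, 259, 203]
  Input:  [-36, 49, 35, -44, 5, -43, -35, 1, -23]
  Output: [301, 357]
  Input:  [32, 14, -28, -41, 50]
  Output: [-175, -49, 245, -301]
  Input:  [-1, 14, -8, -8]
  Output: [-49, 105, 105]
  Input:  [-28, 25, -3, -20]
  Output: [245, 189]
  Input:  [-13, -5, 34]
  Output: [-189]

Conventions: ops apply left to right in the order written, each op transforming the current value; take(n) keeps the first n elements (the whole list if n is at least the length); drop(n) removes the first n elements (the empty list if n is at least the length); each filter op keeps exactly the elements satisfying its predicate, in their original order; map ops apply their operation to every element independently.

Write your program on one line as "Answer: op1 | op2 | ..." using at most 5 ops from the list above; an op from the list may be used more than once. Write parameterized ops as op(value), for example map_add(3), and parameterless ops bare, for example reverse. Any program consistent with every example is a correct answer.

filter_even | map_add(-7) | map_mul(7) | map_neg

Check, running the answer program on each example:
  [-26, -43, 12, 13, 3, -42, -15, -30, -22] -> [-26, 12, -42, -30, -22] -> [-33, 5, -49, -37, -29] -> [-231, 35, -343, -259, -203] -> [231, -35, 343, 259, 203]
  [-36, 49, 35, -44, 5, -43, -35, 1, -23] -> [-36, -44] -> [-43, -51] -> [-301, -357] -> [301, 357]
  [32, 14, -28, -41, 50] -> [32, 14, -28, 50] -> [25, 7, -35, 43] -> [175, 49, -245, 301] -> [-175, -49, 245, -301]
  [-1, 14, -8, -8] -> [14, -8, -8] -> [7, -15, -15] -> [49, -105, -105] -> [-49, 105, 105]
  [-28, 25, -3, -20] -> [-28, -20] -> [-35, -27] -> [-245, -189] -> [245, 189]
  [-13, -5, 34] -> [34] -> [27] -> [189] -> [-189]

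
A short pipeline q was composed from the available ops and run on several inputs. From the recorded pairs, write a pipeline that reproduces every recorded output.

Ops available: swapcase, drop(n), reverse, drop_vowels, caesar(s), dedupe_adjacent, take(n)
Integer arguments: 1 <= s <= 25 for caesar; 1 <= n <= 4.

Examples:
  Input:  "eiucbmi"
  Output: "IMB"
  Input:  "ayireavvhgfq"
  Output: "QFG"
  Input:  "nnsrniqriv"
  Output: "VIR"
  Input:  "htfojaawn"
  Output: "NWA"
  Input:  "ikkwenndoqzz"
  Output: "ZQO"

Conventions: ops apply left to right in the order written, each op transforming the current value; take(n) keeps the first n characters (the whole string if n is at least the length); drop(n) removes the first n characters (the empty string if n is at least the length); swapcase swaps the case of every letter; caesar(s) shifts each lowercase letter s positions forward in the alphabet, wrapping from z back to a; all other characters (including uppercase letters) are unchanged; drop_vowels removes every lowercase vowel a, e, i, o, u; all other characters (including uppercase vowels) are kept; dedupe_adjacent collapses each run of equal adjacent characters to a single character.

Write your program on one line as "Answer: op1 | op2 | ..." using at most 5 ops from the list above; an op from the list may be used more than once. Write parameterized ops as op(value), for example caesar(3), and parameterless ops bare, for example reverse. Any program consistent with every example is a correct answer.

dedupe_adjacent | reverse | swapcase | take(3)

Check, running the answer program on each example:
  "eiucbmi" -> "eiucbmi" -> "imbcuie" -> "IMBCUIE" -> "IMB"
  "ayireavvhgfq" -> "ayireavhgfq" -> "qfghvaeriya" -> "QFGHVAERIYA" -> "QFG"
  "nnsrniqriv" -> "nsrniqriv" -> "virqinrsn" -> "VIRQINRSN" -> "VIR"
  "htfojaawn" -> "htfojawn" -> "nwajofth" -> "NWAJOFTH" -> "NWA"
  "ikkwenndoqzz" -> "ikwendoqz" -> "zqodnewki" -> "ZQODNEWKI" -> "ZQO"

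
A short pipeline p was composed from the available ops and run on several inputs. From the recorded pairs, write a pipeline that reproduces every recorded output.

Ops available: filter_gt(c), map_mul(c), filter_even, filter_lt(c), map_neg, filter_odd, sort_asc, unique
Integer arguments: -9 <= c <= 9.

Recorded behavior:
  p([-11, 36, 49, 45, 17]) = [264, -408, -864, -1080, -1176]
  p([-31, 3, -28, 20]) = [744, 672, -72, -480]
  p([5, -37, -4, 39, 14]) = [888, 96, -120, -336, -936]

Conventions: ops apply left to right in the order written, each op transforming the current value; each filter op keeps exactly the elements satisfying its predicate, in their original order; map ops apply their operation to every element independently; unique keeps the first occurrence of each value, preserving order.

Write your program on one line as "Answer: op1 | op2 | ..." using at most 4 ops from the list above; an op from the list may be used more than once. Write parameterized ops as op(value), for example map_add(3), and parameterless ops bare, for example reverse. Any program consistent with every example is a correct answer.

sort_asc | map_mul(-3) | map_mul(8)

Check, running the answer program on each example:
  [-11, 36, 49, 45, 17] -> [-11, 17, 36, 45, 49] -> [33, -51, -108, -135, -147] -> [264, -408, -864, -1080, -1176]
  [-31, 3, -28, 20] -> [-31, -28, 3, 20] -> [93, 84, -9, -60] -> [744, 672, -72, -480]
  [5, -37, -4, 39, 14] -> [-37, -4, 5, 14, 39] -> [111, 12, -15, -42, -117] -> [888, 96, -120, -336, -936]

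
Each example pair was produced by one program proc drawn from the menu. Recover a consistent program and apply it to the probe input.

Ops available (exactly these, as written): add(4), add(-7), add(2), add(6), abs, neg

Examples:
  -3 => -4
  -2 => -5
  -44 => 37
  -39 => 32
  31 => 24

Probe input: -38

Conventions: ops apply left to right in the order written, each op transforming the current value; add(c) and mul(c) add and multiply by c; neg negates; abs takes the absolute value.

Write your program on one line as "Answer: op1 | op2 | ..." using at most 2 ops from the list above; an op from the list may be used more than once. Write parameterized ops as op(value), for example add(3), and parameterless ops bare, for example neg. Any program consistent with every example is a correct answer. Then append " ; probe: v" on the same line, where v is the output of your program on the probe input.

abs | add(-7) ; probe: 31

Check, running the answer program on each example:
  -3 -> 3 -> -4
  -2 -> 2 -> -5
  -44 -> 44 -> 37
  -39 -> 39 -> 32
  31 -> 31 -> 24
  probe: -38 -> 38 -> 31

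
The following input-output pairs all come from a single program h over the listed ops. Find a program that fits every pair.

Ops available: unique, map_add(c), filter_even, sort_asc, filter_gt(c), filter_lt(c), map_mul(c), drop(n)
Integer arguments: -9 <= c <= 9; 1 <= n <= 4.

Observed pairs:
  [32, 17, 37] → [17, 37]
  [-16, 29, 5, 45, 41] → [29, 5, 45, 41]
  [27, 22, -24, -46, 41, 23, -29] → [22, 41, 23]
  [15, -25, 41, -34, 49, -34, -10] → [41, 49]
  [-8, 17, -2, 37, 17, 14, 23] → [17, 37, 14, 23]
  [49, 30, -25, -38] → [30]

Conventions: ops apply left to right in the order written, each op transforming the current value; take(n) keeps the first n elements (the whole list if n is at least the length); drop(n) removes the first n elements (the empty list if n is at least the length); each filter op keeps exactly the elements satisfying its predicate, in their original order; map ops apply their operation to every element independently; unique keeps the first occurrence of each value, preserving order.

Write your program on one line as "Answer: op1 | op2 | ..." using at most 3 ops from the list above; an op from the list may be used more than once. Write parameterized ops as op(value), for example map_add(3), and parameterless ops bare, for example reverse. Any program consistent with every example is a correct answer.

drop(1) | filter_gt(4) | unique

Check, running the answer program on each example:
  [32, 17, 37] -> [17, 37] -> [17, 37] -> [17, 37]
  [-16, 29, 5, 45, 41] -> [29, 5, 45, 41] -> [29, 5, 45, 41] -> [29, 5, 45, 41]
  [27, 22, -24, -46, 41, 23, -29] -> [22, -24, -46, 41, 23, -29] -> [22, 41, 23] -> [22, 41, 23]
  [15, -25, 41, -34, 49, -34, -10] -> [-25, 41, -34, 49, -34, -10] -> [41, 49] -> [41, 49]
  [-8, 17, -2, 37, 17, 14, 23] -> [17, -2, 37, 17, 14, 23] -> [17, 37, 17, 14, 23] -> [17, 37, 14, 23]
  [49, 30, -25, -38] -> [30, -25, -38] -> [30] -> [30]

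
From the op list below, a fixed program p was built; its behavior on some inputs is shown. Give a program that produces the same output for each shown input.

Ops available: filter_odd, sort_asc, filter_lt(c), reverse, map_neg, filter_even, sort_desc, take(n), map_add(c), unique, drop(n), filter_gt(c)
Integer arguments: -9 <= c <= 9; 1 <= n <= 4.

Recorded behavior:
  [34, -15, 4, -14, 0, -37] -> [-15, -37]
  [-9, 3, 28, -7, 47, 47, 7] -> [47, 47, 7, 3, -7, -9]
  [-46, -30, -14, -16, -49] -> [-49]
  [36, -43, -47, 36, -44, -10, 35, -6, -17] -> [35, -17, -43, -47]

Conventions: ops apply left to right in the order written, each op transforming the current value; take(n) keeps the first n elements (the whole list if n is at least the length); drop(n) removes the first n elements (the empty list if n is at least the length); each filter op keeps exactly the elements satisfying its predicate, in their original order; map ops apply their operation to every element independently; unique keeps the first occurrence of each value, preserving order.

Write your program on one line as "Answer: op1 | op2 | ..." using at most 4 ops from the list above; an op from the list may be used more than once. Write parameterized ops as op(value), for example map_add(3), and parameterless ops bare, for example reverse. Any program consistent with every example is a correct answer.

sort_asc | filter_odd | reverse

Check, running the answer program on each example:
  [34, -15, 4, -14, 0, -37] -> [-37, -15, -14, 0, 4, 34] -> [-37, -15] -> [-15, -37]
  [-9, 3, 28, -7, 47, 47, 7] -> [-9, -7, 3, 7, 28, 47, 47] -> [-9, -7, 3, 7, 47, 47] -> [47, 47, 7, 3, -7, -9]
  [-46, -30, -14, -16, -49] -> [-49, -46, -30, -16, -14] -> [-49] -> [-49]
  [36, -43, -47, 36, -44, -10, 35, -6, -17] -> [-47, -44, -43, -17, -10, -6, 35, 36, 36] -> [-47, -43, -17, 35] -> [35, -17, -43, -47]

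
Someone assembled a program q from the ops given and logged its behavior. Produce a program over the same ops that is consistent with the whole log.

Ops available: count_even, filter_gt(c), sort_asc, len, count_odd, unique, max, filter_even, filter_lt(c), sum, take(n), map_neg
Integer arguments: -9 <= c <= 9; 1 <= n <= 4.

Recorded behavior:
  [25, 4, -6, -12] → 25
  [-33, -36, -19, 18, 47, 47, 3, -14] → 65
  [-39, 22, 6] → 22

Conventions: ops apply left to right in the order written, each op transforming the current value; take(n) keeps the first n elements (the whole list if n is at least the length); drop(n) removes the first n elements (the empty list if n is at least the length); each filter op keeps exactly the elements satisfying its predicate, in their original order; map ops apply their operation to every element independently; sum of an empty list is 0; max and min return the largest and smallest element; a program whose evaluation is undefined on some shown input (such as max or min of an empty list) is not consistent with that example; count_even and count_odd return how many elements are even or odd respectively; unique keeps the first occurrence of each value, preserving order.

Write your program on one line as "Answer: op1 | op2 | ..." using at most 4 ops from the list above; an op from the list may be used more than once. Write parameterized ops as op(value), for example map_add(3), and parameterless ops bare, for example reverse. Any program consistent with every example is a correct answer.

unique | filter_gt(8) | sum

Check, running the answer program on each example:
  [25, 4, -6, -12] -> [25, 4, -6, -12] -> [25] -> 25
  [-33, -36, -19, 18, 47, 47, 3, -14] -> [-33, -36, -19, 18, 47, 3, -14] -> [18, 47] -> 65
  [-39, 22, 6] -> [-39, 22, 6] -> [22] -> 22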